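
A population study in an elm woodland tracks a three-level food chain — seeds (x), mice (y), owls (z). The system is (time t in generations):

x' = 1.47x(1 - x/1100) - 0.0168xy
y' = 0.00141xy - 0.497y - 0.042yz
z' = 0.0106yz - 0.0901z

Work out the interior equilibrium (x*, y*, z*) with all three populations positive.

From dz/dt = 0: 0.0106y* = 0.0901, so y* = 8.5.
From dx/dt = 0: 1.47(1 - x*/1100) = 0.0168·8.5, giving x* = 1100·(1 - 0.0971) = 993.
From dy/dt = 0: 0.00141·993 - 0.497 = 0.042z*, so z* = 0.903/0.042 = 21.5.

x* ≈ 993, y* ≈ 8.5, z* ≈ 21.5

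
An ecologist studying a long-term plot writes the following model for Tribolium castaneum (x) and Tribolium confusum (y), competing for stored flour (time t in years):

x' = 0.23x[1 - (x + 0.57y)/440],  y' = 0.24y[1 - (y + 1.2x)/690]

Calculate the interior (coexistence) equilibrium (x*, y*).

Setting both brackets to zero gives the nullclines x + 0.57y = 440 and 1.2x + y = 690.
Substituting y = 690 - 1.2x into the first: x(1 - 0.57·1.2) = 440 - 0.57·690.
So x* = 46.7/0.316 = 148, and then y* = 690 - 1.2·148 = 513.

x* ≈ 148, y* ≈ 513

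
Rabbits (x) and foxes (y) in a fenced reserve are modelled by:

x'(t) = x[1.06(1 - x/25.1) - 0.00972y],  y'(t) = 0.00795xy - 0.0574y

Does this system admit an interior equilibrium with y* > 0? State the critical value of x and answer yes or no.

The predator equation gives dy/dt > 0 only when x > 0.0574/0.00795 = 7.22.
Without the predator, x → K = 25.1. Since 25.1 > 7.22, the predator can invade and persist.

Threshold x = 7.22; K > 7.22, so yes, the predator persists.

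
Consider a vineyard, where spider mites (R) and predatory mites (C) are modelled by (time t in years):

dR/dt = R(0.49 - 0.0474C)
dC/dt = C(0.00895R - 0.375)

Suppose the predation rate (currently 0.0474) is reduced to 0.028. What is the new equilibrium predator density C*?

C* ≈ 17.5

At the interior fixed point, setting dR/dt = 0 with R > 0 fixes C* = (prey growth rate)/(RC coefficient) — independent of the other coefficients.
With the change, C* = 0.49/0.028 = 17.5; it rises from 10.3.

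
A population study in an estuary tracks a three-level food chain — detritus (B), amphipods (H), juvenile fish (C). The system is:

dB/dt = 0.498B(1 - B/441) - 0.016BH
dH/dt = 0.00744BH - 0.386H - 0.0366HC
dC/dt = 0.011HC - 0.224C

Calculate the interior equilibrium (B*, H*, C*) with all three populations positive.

B* ≈ 152, H* ≈ 20.4, C* ≈ 20.4

From dC/dt = 0: 0.011H* = 0.224, so H* = 20.4.
From dB/dt = 0: 0.498(1 - B*/441) = 0.016·20.4, giving B* = 441·(1 - 0.654) = 152.
From dH/dt = 0: 0.00744·152 - 0.386 = 0.0366C*, so C* = 0.748/0.0366 = 20.4.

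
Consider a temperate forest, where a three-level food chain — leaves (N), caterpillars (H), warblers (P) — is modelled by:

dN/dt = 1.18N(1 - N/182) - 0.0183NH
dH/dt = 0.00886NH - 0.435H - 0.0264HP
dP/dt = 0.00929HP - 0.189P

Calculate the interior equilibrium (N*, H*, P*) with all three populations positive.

From dP/dt = 0: 0.00929H* = 0.189, so H* = 20.3.
From dN/dt = 0: 1.18(1 - N*/182) = 0.0183·20.3, giving N* = 182·(1 - 0.316) = 125.
From dH/dt = 0: 0.00886·125 - 0.435 = 0.0264P*, so P* = 0.669/0.0264 = 25.3.

N* ≈ 125, H* ≈ 20.3, P* ≈ 25.3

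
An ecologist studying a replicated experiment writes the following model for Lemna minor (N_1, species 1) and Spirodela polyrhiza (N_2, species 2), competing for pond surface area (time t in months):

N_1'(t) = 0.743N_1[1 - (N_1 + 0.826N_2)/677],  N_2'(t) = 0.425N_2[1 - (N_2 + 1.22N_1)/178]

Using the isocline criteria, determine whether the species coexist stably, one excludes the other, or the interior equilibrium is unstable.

Compare the nullcline intercepts: K1/α12 = 677/0.826 = 820 > K2 = 178; K2/α21 = 178/1.22 = 146 < K1 = 677.
Since the inequalities point opposite ways, species 1 can invade but species 2 cannot.

species 1 excludes species 2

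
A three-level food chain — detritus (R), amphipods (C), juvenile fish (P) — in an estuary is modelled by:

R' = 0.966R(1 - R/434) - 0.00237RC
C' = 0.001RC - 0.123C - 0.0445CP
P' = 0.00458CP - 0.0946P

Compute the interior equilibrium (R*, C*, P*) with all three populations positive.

From dP/dt = 0: 0.00458C* = 0.0946, so C* = 20.7.
From dR/dt = 0: 0.966(1 - R*/434) = 0.00237·20.7, giving R* = 434·(1 - 0.0507) = 412.
From dC/dt = 0: 0.001·412 - 0.123 = 0.0445P*, so P* = 0.289/0.0445 = 6.49.

R* ≈ 412, C* ≈ 20.7, P* ≈ 6.49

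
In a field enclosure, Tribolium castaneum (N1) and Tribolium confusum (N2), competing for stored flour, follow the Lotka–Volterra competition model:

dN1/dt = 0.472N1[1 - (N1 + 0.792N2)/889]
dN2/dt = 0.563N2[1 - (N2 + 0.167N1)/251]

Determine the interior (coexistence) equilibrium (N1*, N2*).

Setting both brackets to zero gives the nullclines N1 + 0.792N2 = 889 and 0.167N1 + N2 = 251.
Substituting N2 = 251 - 0.167N1 into the first: N1(1 - 0.792·0.167) = 889 - 0.792·251.
So N1* = 690/0.868 = 795, and then N2* = 251 - 0.167·795 = 118.

N1* ≈ 795, N2* ≈ 118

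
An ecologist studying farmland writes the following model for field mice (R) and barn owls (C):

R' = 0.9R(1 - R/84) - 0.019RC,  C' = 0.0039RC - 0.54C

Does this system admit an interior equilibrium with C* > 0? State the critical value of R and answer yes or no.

The predator equation gives dC/dt > 0 only when R > 0.54/0.0039 = 138.
Without the predator, R → K = 84. Since 84 < 138, the predator cannot invade.

Threshold R = 138; K < 138, so no, the predator goes extinct.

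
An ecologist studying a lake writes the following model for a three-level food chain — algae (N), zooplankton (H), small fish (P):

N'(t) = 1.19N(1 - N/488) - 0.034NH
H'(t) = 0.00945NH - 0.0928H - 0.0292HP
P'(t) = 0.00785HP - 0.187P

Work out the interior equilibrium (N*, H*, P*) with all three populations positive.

From dP/dt = 0: 0.00785H* = 0.187, so H* = 23.8.
From dN/dt = 0: 1.19(1 - N*/488) = 0.034·23.8, giving N* = 488·(1 - 0.681) = 156.
From dH/dt = 0: 0.00945·156 - 0.0928 = 0.0292P*, so P* = 1.38/0.0292 = 47.3.

N* ≈ 156, H* ≈ 23.8, P* ≈ 47.3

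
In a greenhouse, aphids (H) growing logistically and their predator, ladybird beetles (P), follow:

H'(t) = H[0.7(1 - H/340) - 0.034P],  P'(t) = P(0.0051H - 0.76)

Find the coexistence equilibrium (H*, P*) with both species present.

H* ≈ 149, P* ≈ 11.6

From dP/dt = 0 with P > 0: 0.0051H* = 0.76, so H* = 149.
Substitute into dH/dt = 0: 0.7(1 - 149/340) = 0.034P*.
The bracket is 0.562, giving P* = 0.393/0.034 = 11.6.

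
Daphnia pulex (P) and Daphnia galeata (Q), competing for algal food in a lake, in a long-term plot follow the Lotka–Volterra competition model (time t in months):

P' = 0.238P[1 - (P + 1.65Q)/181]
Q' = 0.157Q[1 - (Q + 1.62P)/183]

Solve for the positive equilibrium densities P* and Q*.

Setting both brackets to zero gives the nullclines P + 1.65Q = 181 and 1.62P + Q = 183.
Substituting Q = 183 - 1.62P into the first: P(1 - 1.65·1.62) = 181 - 1.65·183.
So P* = -121/-1.67 = 72.3, and then Q* = 183 - 1.62·72.3 = 65.9.

P* ≈ 72.3, Q* ≈ 65.9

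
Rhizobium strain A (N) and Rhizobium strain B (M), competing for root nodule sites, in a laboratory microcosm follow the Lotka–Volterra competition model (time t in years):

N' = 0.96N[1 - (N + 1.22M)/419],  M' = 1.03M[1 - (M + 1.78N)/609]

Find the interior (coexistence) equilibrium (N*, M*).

N* ≈ 277, M* ≈ 117

Setting both brackets to zero gives the nullclines N + 1.22M = 419 and 1.78N + M = 609.
Substituting M = 609 - 1.78N into the first: N(1 - 1.22·1.78) = 419 - 1.22·609.
So N* = -324/-1.17 = 277, and then M* = 609 - 1.78·277 = 117.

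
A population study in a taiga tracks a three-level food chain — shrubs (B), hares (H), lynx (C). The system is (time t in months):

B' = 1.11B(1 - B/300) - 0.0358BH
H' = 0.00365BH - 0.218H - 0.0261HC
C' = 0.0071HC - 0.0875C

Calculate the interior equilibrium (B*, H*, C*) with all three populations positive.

From dC/dt = 0: 0.0071H* = 0.0875, so H* = 12.3.
From dB/dt = 0: 1.11(1 - B*/300) = 0.0358·12.3, giving B* = 300·(1 - 0.397) = 181.
From dH/dt = 0: 0.00365·181 - 0.218 = 0.0261C*, so C* = 0.442/0.0261 = 16.9.

B* ≈ 181, H* ≈ 12.3, C* ≈ 16.9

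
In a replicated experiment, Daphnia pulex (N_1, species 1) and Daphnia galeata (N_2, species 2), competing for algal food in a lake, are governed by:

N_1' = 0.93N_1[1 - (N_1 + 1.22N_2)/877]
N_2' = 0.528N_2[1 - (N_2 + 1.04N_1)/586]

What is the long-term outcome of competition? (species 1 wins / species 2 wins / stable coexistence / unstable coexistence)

species 1 excludes species 2

Compare the nullcline intercepts: K1/α12 = 877/1.22 = 719 > K2 = 586; K2/α21 = 586/1.04 = 563 < K1 = 877.
Since the inequalities point opposite ways, species 1 can invade but species 2 cannot.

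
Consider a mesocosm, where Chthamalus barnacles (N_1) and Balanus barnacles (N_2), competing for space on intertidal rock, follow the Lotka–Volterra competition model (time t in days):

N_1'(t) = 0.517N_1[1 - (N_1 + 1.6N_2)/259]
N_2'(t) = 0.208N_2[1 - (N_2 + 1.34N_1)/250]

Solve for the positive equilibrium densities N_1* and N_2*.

N_1* ≈ 123, N_2* ≈ 84.8

Setting both brackets to zero gives the nullclines N_1 + 1.6N_2 = 259 and 1.34N_1 + N_2 = 250.
Substituting N_2 = 250 - 1.34N_1 into the first: N_1(1 - 1.6·1.34) = 259 - 1.6·250.
So N_1* = -141/-1.14 = 123, and then N_2* = 250 - 1.34·123 = 84.8.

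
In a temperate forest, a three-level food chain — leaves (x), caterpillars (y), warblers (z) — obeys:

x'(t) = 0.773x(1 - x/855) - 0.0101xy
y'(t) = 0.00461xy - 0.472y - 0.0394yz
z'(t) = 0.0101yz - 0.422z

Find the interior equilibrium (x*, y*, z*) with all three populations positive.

From dz/dt = 0: 0.0101y* = 0.422, so y* = 41.8.
From dx/dt = 0: 0.773(1 - x*/855) = 0.0101·41.8, giving x* = 855·(1 - 0.546) = 388.
From dy/dt = 0: 0.00461·388 - 0.472 = 0.0394z*, so z* = 1.32/0.0394 = 33.4.

x* ≈ 388, y* ≈ 41.8, z* ≈ 33.4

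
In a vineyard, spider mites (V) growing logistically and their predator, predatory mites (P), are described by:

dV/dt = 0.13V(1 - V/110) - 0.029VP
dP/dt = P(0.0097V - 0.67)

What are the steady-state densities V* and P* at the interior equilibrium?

From dP/dt = 0 with P > 0: 0.0097V* = 0.67, so V* = 69.1.
Substitute into dV/dt = 0: 0.13(1 - 69.1/110) = 0.029P*.
The bracket is 0.372, giving P* = 0.0484/0.029 = 1.67.

V* ≈ 69.1, P* ≈ 1.67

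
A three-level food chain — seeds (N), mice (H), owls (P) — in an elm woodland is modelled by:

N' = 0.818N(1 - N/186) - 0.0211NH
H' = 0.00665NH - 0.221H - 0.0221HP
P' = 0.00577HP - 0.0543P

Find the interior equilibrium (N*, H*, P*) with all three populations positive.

N* ≈ 141, H* ≈ 9.41, P* ≈ 32.4

From dP/dt = 0: 0.00577H* = 0.0543, so H* = 9.41.
From dN/dt = 0: 0.818(1 - N*/186) = 0.0211·9.41, giving N* = 186·(1 - 0.243) = 141.
From dH/dt = 0: 0.00665·141 - 0.221 = 0.0221P*, so P* = 0.716/0.0221 = 32.4.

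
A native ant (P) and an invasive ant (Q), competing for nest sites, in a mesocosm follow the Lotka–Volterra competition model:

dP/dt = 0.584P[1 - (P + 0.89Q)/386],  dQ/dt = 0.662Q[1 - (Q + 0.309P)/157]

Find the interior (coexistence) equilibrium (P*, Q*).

P* ≈ 340, Q* ≈ 52

Setting both brackets to zero gives the nullclines P + 0.89Q = 386 and 0.309P + Q = 157.
Substituting Q = 157 - 0.309P into the first: P(1 - 0.89·0.309) = 386 - 0.89·157.
So P* = 246/0.725 = 340, and then Q* = 157 - 0.309·340 = 52.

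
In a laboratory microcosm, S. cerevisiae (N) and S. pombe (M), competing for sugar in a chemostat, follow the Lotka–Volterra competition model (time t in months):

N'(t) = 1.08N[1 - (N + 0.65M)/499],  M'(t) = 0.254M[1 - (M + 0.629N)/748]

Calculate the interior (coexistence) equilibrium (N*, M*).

N* ≈ 21.7, M* ≈ 734

Setting both brackets to zero gives the nullclines N + 0.65M = 499 and 0.629N + M = 748.
Substituting M = 748 - 0.629N into the first: N(1 - 0.65·0.629) = 499 - 0.65·748.
So N* = 12.8/0.591 = 21.7, and then M* = 748 - 0.629·21.7 = 734.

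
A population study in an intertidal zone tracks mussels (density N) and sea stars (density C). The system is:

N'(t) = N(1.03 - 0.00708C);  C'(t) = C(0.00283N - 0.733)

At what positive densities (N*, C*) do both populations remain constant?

Set dC/dt = 0 with C > 0: 0.00283N - 0.733 = 0, so N* = 0.733/0.00283 = 259.
Set dN/dt = 0 with N > 0: 1.03 - 0.00708C = 0, so C* = 1.03/0.00708 = 145.

N* ≈ 259, C* ≈ 145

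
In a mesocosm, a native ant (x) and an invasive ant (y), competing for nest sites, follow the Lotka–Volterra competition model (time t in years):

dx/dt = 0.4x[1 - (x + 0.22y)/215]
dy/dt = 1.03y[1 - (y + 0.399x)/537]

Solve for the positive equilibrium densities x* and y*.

x* ≈ 106, y* ≈ 495

Setting both brackets to zero gives the nullclines x + 0.22y = 215 and 0.399x + y = 537.
Substituting y = 537 - 0.399x into the first: x(1 - 0.22·0.399) = 215 - 0.22·537.
So x* = 96.9/0.912 = 106, and then y* = 537 - 0.399·106 = 495.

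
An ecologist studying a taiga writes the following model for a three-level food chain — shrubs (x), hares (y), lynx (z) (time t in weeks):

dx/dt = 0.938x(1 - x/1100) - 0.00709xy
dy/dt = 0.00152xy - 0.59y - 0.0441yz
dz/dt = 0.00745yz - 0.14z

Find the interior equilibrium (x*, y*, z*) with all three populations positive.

From dz/dt = 0: 0.00745y* = 0.14, so y* = 18.8.
From dx/dt = 0: 0.938(1 - x*/1100) = 0.00709·18.8, giving x* = 1100·(1 - 0.142) = 944.
From dy/dt = 0: 0.00152·944 - 0.59 = 0.0441z*, so z* = 0.845/0.0441 = 19.1.

x* ≈ 944, y* ≈ 18.8, z* ≈ 19.1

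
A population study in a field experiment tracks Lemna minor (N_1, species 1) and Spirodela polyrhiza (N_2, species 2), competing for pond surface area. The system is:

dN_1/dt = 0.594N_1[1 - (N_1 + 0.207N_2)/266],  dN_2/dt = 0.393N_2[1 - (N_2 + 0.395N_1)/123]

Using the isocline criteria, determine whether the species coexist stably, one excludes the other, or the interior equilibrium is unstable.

stable coexistence

Compare the nullcline intercepts: K1/α12 = 266/0.207 = 1290 > K2 = 123; K2/α21 = 123/0.395 = 311 > K1 = 266.
Since both inequalities hold, each species can invade when rare, so the interior equilibrium is stable.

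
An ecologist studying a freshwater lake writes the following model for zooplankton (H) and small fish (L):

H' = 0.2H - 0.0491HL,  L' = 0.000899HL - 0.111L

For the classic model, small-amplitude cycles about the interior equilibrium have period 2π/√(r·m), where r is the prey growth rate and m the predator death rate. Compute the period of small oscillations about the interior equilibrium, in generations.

Here r = 0.2 and m = 0.111, so r·m = 0.0222.
ω = √0.0222 = 0.149 per generation, hence T = 2π/ω ≈ 42.2 generations.

T ≈ 42.2 generations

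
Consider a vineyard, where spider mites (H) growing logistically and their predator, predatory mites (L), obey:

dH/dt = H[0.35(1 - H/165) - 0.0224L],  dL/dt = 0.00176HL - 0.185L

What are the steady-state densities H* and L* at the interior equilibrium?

H* ≈ 105, L* ≈ 5.67

From dL/dt = 0 with L > 0: 0.00176H* = 0.185, so H* = 105.
Substitute into dH/dt = 0: 0.35(1 - 105/165) = 0.0224L*.
The bracket is 0.363, giving L* = 0.127/0.0224 = 5.67.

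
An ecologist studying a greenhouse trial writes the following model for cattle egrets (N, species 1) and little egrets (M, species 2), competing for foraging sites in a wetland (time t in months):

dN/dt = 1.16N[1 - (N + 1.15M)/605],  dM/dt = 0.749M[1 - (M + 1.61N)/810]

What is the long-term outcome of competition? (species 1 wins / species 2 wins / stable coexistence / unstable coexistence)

unstable coexistence (outcome depends on initial conditions)

Compare the nullcline intercepts: K1/α12 = 605/1.15 = 526 < K2 = 810; K2/α21 = 810/1.61 = 503 < K1 = 605.
Since both are reversed, neither can invade when rare; the interior point is a saddle.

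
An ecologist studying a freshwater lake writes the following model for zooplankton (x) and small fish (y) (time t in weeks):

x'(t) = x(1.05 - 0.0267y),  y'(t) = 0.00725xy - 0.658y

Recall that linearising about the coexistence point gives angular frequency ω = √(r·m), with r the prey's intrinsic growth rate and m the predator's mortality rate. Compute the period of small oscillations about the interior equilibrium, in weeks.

T ≈ 7.56 weeks

Here r = 1.05 and m = 0.658, so r·m = 0.691.
ω = √0.691 = 0.831 per week, hence T = 2π/ω ≈ 7.56 weeks.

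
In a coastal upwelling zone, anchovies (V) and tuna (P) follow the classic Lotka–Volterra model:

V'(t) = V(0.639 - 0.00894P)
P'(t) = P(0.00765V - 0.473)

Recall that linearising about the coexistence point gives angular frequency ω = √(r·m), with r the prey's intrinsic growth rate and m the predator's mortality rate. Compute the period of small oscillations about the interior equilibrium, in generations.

T ≈ 11.4 generations

Here r = 0.639 and m = 0.473, so r·m = 0.302.
ω = √0.302 = 0.55 per generation, hence T = 2π/ω ≈ 11.4 generations.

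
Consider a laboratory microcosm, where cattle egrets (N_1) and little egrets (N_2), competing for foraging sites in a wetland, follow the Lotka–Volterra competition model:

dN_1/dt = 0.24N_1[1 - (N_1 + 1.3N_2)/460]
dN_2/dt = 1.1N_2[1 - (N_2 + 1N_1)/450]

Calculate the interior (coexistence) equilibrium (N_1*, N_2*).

Setting both brackets to zero gives the nullclines N_1 + 1.3N_2 = 460 and 1N_1 + N_2 = 450.
Substituting N_2 = 450 - 1N_1 into the first: N_1(1 - 1.3·1) = 460 - 1.3·450.
So N_1* = -125/-0.3 = 417, and then N_2* = 450 - 1·417 = 33.3.

N_1* ≈ 417, N_2* ≈ 33.3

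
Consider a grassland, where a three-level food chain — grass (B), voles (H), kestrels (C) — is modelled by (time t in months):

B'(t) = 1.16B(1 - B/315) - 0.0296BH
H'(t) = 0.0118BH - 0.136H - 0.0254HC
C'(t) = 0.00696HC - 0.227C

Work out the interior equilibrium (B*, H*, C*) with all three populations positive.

From dC/dt = 0: 0.00696H* = 0.227, so H* = 32.6.
From dB/dt = 0: 1.16(1 - B*/315) = 0.0296·32.6, giving B* = 315·(1 - 0.832) = 52.8.
From dH/dt = 0: 0.0118·52.8 - 0.136 = 0.0254C*, so C* = 0.488/0.0254 = 19.2.

B* ≈ 52.8, H* ≈ 32.6, C* ≈ 19.2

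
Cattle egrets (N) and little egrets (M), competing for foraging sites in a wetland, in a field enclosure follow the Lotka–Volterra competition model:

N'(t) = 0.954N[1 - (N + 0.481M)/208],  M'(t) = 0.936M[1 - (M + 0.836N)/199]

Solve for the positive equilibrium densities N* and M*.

N* ≈ 188, M* ≈ 42

Setting both brackets to zero gives the nullclines N + 0.481M = 208 and 0.836N + M = 199.
Substituting M = 199 - 0.836N into the first: N(1 - 0.481·0.836) = 208 - 0.481·199.
So N* = 112/0.598 = 188, and then M* = 199 - 0.836·188 = 42.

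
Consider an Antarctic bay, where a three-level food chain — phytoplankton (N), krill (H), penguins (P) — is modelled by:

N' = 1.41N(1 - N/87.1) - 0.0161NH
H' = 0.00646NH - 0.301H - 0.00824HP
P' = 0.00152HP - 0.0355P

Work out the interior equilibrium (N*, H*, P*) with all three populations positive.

N* ≈ 63.9, H* ≈ 23.4, P* ≈ 13.5

From dP/dt = 0: 0.00152H* = 0.0355, so H* = 23.4.
From dN/dt = 0: 1.41(1 - N*/87.1) = 0.0161·23.4, giving N* = 87.1·(1 - 0.267) = 63.9.
From dH/dt = 0: 0.00646·63.9 - 0.301 = 0.00824P*, so P* = 0.112/0.00824 = 13.5.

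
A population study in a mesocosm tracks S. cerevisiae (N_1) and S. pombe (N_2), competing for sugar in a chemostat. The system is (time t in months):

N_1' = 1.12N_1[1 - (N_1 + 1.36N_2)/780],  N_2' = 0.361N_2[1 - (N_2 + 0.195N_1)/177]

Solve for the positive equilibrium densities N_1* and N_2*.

Setting both brackets to zero gives the nullclines N_1 + 1.36N_2 = 780 and 0.195N_1 + N_2 = 177.
Substituting N_2 = 177 - 0.195N_1 into the first: N_1(1 - 1.36·0.195) = 780 - 1.36·177.
So N_1* = 539/0.735 = 734, and then N_2* = 177 - 0.195·734 = 33.9.

N_1* ≈ 734, N_2* ≈ 33.9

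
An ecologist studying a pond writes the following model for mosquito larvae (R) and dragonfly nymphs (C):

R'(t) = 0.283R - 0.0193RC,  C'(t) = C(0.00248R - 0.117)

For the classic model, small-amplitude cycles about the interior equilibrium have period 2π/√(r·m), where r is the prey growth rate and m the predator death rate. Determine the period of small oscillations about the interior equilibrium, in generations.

T ≈ 34.5 generations

Here r = 0.283 and m = 0.117, so r·m = 0.0331.
ω = √0.0331 = 0.182 per generation, hence T = 2π/ω ≈ 34.5 generations.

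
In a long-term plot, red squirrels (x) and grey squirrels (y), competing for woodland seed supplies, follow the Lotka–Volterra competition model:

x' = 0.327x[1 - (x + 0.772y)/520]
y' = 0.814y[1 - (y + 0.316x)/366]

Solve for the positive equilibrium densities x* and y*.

x* ≈ 314, y* ≈ 267

Setting both brackets to zero gives the nullclines x + 0.772y = 520 and 0.316x + y = 366.
Substituting y = 366 - 0.316x into the first: x(1 - 0.772·0.316) = 520 - 0.772·366.
So x* = 237/0.756 = 314, and then y* = 366 - 0.316·314 = 267.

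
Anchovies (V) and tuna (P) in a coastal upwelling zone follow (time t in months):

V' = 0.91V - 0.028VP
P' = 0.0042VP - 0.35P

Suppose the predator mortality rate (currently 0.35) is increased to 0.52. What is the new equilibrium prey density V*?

At the interior fixed point, setting dP/dt = 0 with P > 0 fixes V* = (predator death rate)/(VP coefficient) — independent of the other coefficients.
With the change, V* = 0.52/0.0042 = 124; it rises from 83.3.

V* ≈ 124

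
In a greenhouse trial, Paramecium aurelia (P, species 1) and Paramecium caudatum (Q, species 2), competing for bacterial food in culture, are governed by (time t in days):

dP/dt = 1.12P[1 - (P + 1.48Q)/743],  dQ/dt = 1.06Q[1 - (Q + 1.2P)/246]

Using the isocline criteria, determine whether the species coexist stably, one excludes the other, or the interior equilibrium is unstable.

species 1 excludes species 2

Compare the nullcline intercepts: K1/α12 = 743/1.48 = 502 > K2 = 246; K2/α21 = 246/1.2 = 205 < K1 = 743.
Since the inequalities point opposite ways, species 1 can invade but species 2 cannot.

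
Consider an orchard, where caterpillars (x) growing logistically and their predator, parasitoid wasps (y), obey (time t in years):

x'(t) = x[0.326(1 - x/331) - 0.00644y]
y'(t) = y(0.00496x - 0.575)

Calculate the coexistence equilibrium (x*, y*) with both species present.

From dy/dt = 0 with y > 0: 0.00496x* = 0.575, so x* = 116.
Substitute into dx/dt = 0: 0.326(1 - 116/331) = 0.00644y*.
The bracket is 0.65, giving y* = 0.212/0.00644 = 32.9.

x* ≈ 116, y* ≈ 32.9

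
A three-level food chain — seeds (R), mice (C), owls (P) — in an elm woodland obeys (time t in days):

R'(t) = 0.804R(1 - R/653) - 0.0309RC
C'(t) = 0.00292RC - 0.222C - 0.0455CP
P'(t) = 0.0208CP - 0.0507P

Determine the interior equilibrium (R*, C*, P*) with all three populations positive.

R* ≈ 592, C* ≈ 2.44, P* ≈ 33.1

From dP/dt = 0: 0.0208C* = 0.0507, so C* = 2.44.
From dR/dt = 0: 0.804(1 - R*/653) = 0.0309·2.44, giving R* = 653·(1 - 0.0937) = 592.
From dC/dt = 0: 0.00292·592 - 0.222 = 0.0455P*, so P* = 1.51/0.0455 = 33.1.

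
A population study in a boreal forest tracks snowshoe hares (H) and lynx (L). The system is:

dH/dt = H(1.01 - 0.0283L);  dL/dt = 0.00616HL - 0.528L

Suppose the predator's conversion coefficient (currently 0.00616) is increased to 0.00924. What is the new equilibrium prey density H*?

H* ≈ 57.1

At the interior fixed point, setting dL/dt = 0 with L > 0 fixes H* = (predator death rate)/(HL coefficient) — independent of the other coefficients.
With the change, H* = 0.528/0.00924 = 57.1; it falls from 85.7.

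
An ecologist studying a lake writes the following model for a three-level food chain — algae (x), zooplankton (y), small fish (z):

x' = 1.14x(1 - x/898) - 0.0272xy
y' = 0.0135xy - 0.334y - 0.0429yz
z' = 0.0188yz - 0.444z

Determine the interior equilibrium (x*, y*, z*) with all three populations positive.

From dz/dt = 0: 0.0188y* = 0.444, so y* = 23.6.
From dx/dt = 0: 1.14(1 - x*/898) = 0.0272·23.6, giving x* = 898·(1 - 0.563) = 392.
From dy/dt = 0: 0.0135·392 - 0.334 = 0.0429z*, so z* = 4.96/0.0429 = 116.

x* ≈ 392, y* ≈ 23.6, z* ≈ 116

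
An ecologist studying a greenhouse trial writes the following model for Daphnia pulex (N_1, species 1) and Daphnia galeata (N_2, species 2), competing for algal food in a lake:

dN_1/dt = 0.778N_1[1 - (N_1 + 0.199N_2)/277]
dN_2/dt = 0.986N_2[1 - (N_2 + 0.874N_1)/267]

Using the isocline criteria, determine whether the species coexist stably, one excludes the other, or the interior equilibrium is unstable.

stable coexistence

Compare the nullcline intercepts: K1/α12 = 277/0.199 = 1390 > K2 = 267; K2/α21 = 267/0.874 = 305 > K1 = 277.
Since both inequalities hold, each species can invade when rare, so the interior equilibrium is stable.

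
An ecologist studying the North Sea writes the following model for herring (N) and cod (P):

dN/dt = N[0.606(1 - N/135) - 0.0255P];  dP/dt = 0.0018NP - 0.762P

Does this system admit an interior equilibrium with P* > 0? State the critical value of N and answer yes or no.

Threshold N = 423; K < 423, so no, the predator goes extinct.

The predator equation gives dP/dt > 0 only when N > 0.762/0.0018 = 423.
Without the predator, N → K = 135. Since 135 < 423, the predator cannot invade.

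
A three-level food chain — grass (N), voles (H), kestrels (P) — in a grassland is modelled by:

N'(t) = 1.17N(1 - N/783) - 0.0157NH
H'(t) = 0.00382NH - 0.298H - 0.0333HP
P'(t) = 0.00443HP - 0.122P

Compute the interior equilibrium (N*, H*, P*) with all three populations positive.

From dP/dt = 0: 0.00443H* = 0.122, so H* = 27.5.
From dN/dt = 0: 1.17(1 - N*/783) = 0.0157·27.5, giving N* = 783·(1 - 0.37) = 494.
From dH/dt = 0: 0.00382·494 - 0.298 = 0.0333P*, so P* = 1.59/0.0333 = 47.7.

N* ≈ 494, H* ≈ 27.5, P* ≈ 47.7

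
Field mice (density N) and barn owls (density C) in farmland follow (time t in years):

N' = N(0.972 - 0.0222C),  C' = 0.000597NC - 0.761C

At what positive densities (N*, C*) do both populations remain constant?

Set dC/dt = 0 with C > 0: 0.000597N - 0.761 = 0, so N* = 0.761/0.000597 = 1270.
Set dN/dt = 0 with N > 0: 0.972 - 0.0222C = 0, so C* = 0.972/0.0222 = 43.8.

N* ≈ 1270, C* ≈ 43.8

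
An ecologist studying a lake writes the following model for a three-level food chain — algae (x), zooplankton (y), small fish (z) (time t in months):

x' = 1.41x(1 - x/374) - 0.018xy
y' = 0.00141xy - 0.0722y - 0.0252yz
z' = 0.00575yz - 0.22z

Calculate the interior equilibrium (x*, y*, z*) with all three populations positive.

From dz/dt = 0: 0.00575y* = 0.22, so y* = 38.3.
From dx/dt = 0: 1.41(1 - x*/374) = 0.018·38.3, giving x* = 374·(1 - 0.488) = 191.
From dy/dt = 0: 0.00141·191 - 0.0722 = 0.0252z*, so z* = 0.198/0.0252 = 7.84.

x* ≈ 191, y* ≈ 38.3, z* ≈ 7.84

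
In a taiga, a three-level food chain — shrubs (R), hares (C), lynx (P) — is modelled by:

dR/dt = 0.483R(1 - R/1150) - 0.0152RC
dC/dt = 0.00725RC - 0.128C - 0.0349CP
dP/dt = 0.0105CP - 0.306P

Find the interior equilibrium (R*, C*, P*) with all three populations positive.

R* ≈ 95.3, C* ≈ 29.1, P* ≈ 16.1

From dP/dt = 0: 0.0105C* = 0.306, so C* = 29.1.
From dR/dt = 0: 0.483(1 - R*/1150) = 0.0152·29.1, giving R* = 1150·(1 - 0.917) = 95.3.
From dC/dt = 0: 0.00725·95.3 - 0.128 = 0.0349P*, so P* = 0.563/0.0349 = 16.1.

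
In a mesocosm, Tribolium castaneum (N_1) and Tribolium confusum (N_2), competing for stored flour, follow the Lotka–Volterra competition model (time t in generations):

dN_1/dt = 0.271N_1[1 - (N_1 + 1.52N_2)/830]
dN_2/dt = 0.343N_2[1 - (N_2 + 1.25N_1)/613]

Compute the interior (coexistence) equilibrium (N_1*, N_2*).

N_1* ≈ 113, N_2* ≈ 472

Setting both brackets to zero gives the nullclines N_1 + 1.52N_2 = 830 and 1.25N_1 + N_2 = 613.
Substituting N_2 = 613 - 1.25N_1 into the first: N_1(1 - 1.52·1.25) = 830 - 1.52·613.
So N_1* = -102/-0.9 = 113, and then N_2* = 613 - 1.25·113 = 472.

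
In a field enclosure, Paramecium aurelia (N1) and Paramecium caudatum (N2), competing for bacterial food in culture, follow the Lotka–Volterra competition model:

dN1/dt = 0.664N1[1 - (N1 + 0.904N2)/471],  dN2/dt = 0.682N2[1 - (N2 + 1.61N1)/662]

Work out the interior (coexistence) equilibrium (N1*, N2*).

N1* ≈ 280, N2* ≈ 211

Setting both brackets to zero gives the nullclines N1 + 0.904N2 = 471 and 1.61N1 + N2 = 662.
Substituting N2 = 662 - 1.61N1 into the first: N1(1 - 0.904·1.61) = 471 - 0.904·662.
So N1* = -127/-0.455 = 280, and then N2* = 662 - 1.61·280 = 211.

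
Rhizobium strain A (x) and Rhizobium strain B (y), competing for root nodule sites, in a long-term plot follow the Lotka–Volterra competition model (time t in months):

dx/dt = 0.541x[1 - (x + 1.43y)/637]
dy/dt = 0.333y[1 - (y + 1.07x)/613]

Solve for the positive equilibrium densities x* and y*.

x* ≈ 452, y* ≈ 129

Setting both brackets to zero gives the nullclines x + 1.43y = 637 and 1.07x + y = 613.
Substituting y = 613 - 1.07x into the first: x(1 - 1.43·1.07) = 637 - 1.43·613.
So x* = -240/-0.53 = 452, and then y* = 613 - 1.07·452 = 129.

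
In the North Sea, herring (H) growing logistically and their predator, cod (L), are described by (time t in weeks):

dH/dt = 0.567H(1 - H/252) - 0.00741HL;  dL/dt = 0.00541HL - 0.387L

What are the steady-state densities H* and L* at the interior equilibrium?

H* ≈ 71.5, L* ≈ 54.8

From dL/dt = 0 with L > 0: 0.00541H* = 0.387, so H* = 71.5.
Substitute into dH/dt = 0: 0.567(1 - 71.5/252) = 0.00741L*.
The bracket is 0.716, giving L* = 0.406/0.00741 = 54.8.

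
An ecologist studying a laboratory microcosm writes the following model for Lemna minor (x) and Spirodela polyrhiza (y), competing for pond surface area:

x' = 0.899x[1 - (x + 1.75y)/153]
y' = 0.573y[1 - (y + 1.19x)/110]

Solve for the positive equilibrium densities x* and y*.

Setting both brackets to zero gives the nullclines x + 1.75y = 153 and 1.19x + y = 110.
Substituting y = 110 - 1.19x into the first: x(1 - 1.75·1.19) = 153 - 1.75·110.
So x* = -39.5/-1.08 = 36.5, and then y* = 110 - 1.19·36.5 = 66.6.

x* ≈ 36.5, y* ≈ 66.6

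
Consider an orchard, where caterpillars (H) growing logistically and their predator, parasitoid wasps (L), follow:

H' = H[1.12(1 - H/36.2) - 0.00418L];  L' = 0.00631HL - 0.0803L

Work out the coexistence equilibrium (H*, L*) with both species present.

H* ≈ 12.7, L* ≈ 174

From dL/dt = 0 with L > 0: 0.00631H* = 0.0803, so H* = 12.7.
Substitute into dH/dt = 0: 1.12(1 - 12.7/36.2) = 0.00418L*.
The bracket is 0.648, giving L* = 0.726/0.00418 = 174.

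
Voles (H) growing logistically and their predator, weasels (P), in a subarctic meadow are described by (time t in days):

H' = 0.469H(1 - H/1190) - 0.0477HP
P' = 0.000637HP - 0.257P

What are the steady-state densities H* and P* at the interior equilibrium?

H* ≈ 403, P* ≈ 6.5

From dP/dt = 0 with P > 0: 0.000637H* = 0.257, so H* = 403.
Substitute into dH/dt = 0: 0.469(1 - 403/1190) = 0.0477P*.
The bracket is 0.661, giving P* = 0.31/0.0477 = 6.5.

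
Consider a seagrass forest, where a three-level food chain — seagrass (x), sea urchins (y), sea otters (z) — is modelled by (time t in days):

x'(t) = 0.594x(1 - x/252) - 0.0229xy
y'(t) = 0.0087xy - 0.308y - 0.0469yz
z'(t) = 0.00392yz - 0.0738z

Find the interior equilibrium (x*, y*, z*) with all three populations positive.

x* ≈ 69.1, y* ≈ 18.8, z* ≈ 6.25

From dz/dt = 0: 0.00392y* = 0.0738, so y* = 18.8.
From dx/dt = 0: 0.594(1 - x*/252) = 0.0229·18.8, giving x* = 252·(1 - 0.726) = 69.1.
From dy/dt = 0: 0.0087·69.1 - 0.308 = 0.0469z*, so z* = 0.293/0.0469 = 6.25.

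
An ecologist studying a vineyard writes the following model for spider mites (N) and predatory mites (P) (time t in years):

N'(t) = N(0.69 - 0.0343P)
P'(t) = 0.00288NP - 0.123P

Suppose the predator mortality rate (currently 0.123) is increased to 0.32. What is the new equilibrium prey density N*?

N* ≈ 111

At the interior fixed point, setting dP/dt = 0 with P > 0 fixes N* = (predator death rate)/(NP coefficient) — independent of the other coefficients.
With the change, N* = 0.32/0.00288 = 111; it rises from 42.7.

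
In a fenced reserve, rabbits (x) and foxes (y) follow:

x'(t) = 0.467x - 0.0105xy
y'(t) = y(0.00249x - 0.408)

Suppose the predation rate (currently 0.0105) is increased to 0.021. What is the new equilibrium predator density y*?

y* ≈ 22.2

At the interior fixed point, setting dx/dt = 0 with x > 0 fixes y* = (prey growth rate)/(xy coefficient) — independent of the other coefficients.
With the change, y* = 0.467/0.021 = 22.2; it falls from 44.5.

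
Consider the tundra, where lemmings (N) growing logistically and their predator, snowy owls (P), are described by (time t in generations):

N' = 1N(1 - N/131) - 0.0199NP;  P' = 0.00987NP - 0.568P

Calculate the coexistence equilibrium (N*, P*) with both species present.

From dP/dt = 0 with P > 0: 0.00987N* = 0.568, so N* = 57.5.
Substitute into dN/dt = 0: 1(1 - 57.5/131) = 0.0199P*.
The bracket is 0.561, giving P* = 0.561/0.0199 = 28.2.

N* ≈ 57.5, P* ≈ 28.2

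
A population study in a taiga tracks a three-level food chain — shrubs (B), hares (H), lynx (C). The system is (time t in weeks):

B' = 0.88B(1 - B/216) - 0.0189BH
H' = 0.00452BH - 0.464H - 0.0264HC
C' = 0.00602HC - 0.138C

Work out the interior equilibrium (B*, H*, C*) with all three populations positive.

From dC/dt = 0: 0.00602H* = 0.138, so H* = 22.9.
From dB/dt = 0: 0.88(1 - B*/216) = 0.0189·22.9, giving B* = 216·(1 - 0.492) = 110.
From dH/dt = 0: 0.00452·110 - 0.464 = 0.0264C*, so C* = 0.0316/0.0264 = 1.2.

B* ≈ 110, H* ≈ 22.9, C* ≈ 1.2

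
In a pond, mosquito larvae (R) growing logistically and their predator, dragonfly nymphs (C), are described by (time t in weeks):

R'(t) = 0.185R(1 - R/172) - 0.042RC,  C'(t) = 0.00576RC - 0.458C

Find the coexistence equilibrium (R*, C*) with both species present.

R* ≈ 79.5, C* ≈ 2.37

From dC/dt = 0 with C > 0: 0.00576R* = 0.458, so R* = 79.5.
Substitute into dR/dt = 0: 0.185(1 - 79.5/172) = 0.042C*.
The bracket is 0.538, giving C* = 0.0995/0.042 = 2.37.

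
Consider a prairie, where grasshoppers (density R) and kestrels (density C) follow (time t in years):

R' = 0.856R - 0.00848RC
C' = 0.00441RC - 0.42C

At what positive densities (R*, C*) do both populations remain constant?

R* ≈ 95.2, C* ≈ 101

Set dC/dt = 0 with C > 0: 0.00441R - 0.42 = 0, so R* = 0.42/0.00441 = 95.2.
Set dR/dt = 0 with R > 0: 0.856 - 0.00848C = 0, so C* = 0.856/0.00848 = 101.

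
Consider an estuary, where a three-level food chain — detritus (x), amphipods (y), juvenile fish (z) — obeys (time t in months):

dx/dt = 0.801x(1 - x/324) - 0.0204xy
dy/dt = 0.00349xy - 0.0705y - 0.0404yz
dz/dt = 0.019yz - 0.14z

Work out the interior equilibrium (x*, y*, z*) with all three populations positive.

x* ≈ 263, y* ≈ 7.37, z* ≈ 21

From dz/dt = 0: 0.019y* = 0.14, so y* = 7.37.
From dx/dt = 0: 0.801(1 - x*/324) = 0.0204·7.37, giving x* = 324·(1 - 0.188) = 263.
From dy/dt = 0: 0.00349·263 - 0.0705 = 0.0404z*, so z* = 0.848/0.0404 = 21.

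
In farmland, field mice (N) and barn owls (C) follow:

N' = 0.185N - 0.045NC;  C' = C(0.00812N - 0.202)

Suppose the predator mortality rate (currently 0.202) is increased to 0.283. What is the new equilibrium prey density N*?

N* ≈ 34.9

At the interior fixed point, setting dC/dt = 0 with C > 0 fixes N* = (predator death rate)/(NC coefficient) — independent of the other coefficients.
With the change, N* = 0.283/0.00812 = 34.9; it rises from 24.9.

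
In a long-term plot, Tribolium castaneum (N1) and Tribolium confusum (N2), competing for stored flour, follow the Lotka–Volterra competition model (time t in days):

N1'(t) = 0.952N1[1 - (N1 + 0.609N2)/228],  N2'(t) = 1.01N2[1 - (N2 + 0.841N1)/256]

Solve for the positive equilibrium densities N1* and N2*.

N1* ≈ 148, N2* ≈ 132

Setting both brackets to zero gives the nullclines N1 + 0.609N2 = 228 and 0.841N1 + N2 = 256.
Substituting N2 = 256 - 0.841N1 into the first: N1(1 - 0.609·0.841) = 228 - 0.609·256.
So N1* = 72.1/0.488 = 148, and then N2* = 256 - 0.841·148 = 132.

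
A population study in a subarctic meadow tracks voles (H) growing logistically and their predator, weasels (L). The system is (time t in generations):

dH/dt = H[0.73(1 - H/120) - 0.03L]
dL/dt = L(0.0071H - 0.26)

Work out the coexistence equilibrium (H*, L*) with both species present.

From dL/dt = 0 with L > 0: 0.0071H* = 0.26, so H* = 36.6.
Substitute into dH/dt = 0: 0.73(1 - 36.6/120) = 0.03L*.
The bracket is 0.695, giving L* = 0.507/0.03 = 16.9.

H* ≈ 36.6, L* ≈ 16.9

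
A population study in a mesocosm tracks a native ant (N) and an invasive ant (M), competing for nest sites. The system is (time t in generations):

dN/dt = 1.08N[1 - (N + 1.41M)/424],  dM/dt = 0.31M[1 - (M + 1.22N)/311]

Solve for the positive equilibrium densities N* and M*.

N* ≈ 20.1, M* ≈ 286

Setting both brackets to zero gives the nullclines N + 1.41M = 424 and 1.22N + M = 311.
Substituting M = 311 - 1.22N into the first: N(1 - 1.41·1.22) = 424 - 1.41·311.
So N* = -14.5/-0.72 = 20.1, and then M* = 311 - 1.22·20.1 = 286.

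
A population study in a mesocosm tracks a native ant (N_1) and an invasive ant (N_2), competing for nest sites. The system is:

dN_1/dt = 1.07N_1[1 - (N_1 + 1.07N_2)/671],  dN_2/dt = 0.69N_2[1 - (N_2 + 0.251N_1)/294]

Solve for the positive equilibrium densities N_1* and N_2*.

Setting both brackets to zero gives the nullclines N_1 + 1.07N_2 = 671 and 0.251N_1 + N_2 = 294.
Substituting N_2 = 294 - 0.251N_1 into the first: N_1(1 - 1.07·0.251) = 671 - 1.07·294.
So N_1* = 356/0.731 = 487, and then N_2* = 294 - 0.251·487 = 172.

N_1* ≈ 487, N_2* ≈ 172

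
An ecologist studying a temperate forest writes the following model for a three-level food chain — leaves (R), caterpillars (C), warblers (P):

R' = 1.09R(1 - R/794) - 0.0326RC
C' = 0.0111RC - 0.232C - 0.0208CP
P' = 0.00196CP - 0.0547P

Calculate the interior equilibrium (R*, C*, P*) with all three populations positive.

R* ≈ 131, C* ≈ 27.9, P* ≈ 58.9

From dP/dt = 0: 0.00196C* = 0.0547, so C* = 27.9.
From dR/dt = 0: 1.09(1 - R*/794) = 0.0326·27.9, giving R* = 794·(1 - 0.835) = 131.
From dC/dt = 0: 0.0111·131 - 0.232 = 0.0208P*, so P* = 1.22/0.0208 = 58.9.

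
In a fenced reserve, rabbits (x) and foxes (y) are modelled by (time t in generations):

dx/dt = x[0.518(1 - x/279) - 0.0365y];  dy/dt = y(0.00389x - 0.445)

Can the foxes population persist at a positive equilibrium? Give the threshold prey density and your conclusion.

The predator equation gives dy/dt > 0 only when x > 0.445/0.00389 = 114.
Without the predator, x → K = 279. Since 279 > 114, the predator can invade and persist.

Threshold x = 114; K > 114, so yes, the predator persists.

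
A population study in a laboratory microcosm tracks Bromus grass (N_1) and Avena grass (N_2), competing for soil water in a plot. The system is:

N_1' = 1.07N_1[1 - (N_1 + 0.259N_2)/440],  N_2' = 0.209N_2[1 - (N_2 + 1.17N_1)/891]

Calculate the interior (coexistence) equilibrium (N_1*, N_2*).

N_1* ≈ 300, N_2* ≈ 540

Setting both brackets to zero gives the nullclines N_1 + 0.259N_2 = 440 and 1.17N_1 + N_2 = 891.
Substituting N_2 = 891 - 1.17N_1 into the first: N_1(1 - 0.259·1.17) = 440 - 0.259·891.
So N_1* = 209/0.697 = 300, and then N_2* = 891 - 1.17·300 = 540.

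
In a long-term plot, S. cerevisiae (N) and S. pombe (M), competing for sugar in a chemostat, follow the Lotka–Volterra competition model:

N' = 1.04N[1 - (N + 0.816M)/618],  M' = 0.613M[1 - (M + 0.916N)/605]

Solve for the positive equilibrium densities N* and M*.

N* ≈ 492, M* ≈ 154

Setting both brackets to zero gives the nullclines N + 0.816M = 618 and 0.916N + M = 605.
Substituting M = 605 - 0.916N into the first: N(1 - 0.816·0.916) = 618 - 0.816·605.
So N* = 124/0.253 = 492, and then M* = 605 - 0.916·492 = 154.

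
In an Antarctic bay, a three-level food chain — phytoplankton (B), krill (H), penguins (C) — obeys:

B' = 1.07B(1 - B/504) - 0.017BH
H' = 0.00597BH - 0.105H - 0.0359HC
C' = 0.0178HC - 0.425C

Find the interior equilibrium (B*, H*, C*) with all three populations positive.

From dC/dt = 0: 0.0178H* = 0.425, so H* = 23.9.
From dB/dt = 0: 1.07(1 - B*/504) = 0.017·23.9, giving B* = 504·(1 - 0.379) = 313.
From dH/dt = 0: 0.00597·313 - 0.105 = 0.0359C*, so C* = 1.76/0.0359 = 49.1.

B* ≈ 313, H* ≈ 23.9, C* ≈ 49.1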